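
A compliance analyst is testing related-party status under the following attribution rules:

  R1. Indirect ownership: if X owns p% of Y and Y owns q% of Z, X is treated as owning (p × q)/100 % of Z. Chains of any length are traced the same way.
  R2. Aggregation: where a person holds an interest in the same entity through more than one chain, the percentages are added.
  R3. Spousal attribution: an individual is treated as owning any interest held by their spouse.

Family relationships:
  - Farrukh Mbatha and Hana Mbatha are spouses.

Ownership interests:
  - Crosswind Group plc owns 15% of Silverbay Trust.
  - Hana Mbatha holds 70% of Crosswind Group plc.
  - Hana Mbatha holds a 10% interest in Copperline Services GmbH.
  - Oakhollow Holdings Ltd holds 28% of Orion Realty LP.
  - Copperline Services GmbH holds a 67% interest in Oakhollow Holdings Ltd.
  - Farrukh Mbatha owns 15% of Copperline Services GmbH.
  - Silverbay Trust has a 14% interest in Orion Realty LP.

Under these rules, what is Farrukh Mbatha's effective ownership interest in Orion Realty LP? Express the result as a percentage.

By spousal attribution (R3), Farrukh Mbatha is treated as also owning Hana Mbatha's interest in Copperline Services GmbH, giving 15% + 10% = 25%.
By spousal attribution (R3), Farrukh Mbatha is treated as owning Hana Mbatha's 70% interest in Crosswind Group plc.
Chain via Copperline Services GmbH → Oakhollow Holdings Ltd (R1): 25% × 67% × 28% = 4.69% of Orion Realty LP.
Chain via Crosswind Group plc → Silverbay Trust (R1): 70% × 15% × 14% = 1.47% of Orion Realty LP.
Aggregating (R2): 4.69% + 1.47% = 6.16%.

6.16%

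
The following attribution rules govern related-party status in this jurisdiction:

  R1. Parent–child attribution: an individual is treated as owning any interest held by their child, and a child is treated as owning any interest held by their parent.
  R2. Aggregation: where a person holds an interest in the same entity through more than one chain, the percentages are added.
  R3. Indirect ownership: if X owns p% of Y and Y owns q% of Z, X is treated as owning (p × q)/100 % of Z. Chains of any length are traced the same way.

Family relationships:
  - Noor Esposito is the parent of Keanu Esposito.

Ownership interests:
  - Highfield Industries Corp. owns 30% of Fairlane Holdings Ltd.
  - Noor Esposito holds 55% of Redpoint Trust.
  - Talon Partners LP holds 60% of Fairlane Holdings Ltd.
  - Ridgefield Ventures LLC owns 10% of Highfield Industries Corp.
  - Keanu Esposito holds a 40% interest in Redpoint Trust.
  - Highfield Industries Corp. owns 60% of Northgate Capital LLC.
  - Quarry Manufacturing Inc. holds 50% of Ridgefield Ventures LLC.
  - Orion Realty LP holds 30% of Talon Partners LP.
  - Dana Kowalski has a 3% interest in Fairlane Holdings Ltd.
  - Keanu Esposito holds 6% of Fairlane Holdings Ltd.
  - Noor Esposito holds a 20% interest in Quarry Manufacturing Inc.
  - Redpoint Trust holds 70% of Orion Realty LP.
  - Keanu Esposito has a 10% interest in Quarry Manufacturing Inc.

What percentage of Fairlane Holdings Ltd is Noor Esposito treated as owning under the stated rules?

By parent–child attribution (R1), Noor Esposito is treated as also owning Keanu Esposito's interest in Quarry Manufacturing Inc, giving 20% + 10% = 30%.
By parent–child attribution (R1), Noor Esposito is treated as also owning Keanu Esposito's interest in Redpoint Trust, giving 55% + 40% = 95%.
By parent–child attribution (R1), Noor Esposito is treated as owning Keanu Esposito's 6% interest in Fairlane Holdings Ltd.
Chain via Quarry Manufacturing Inc. → Ridgefield Ventures LLC → Highfield Industries Corp. (R3): 30% × 50% × 10% × 30% = 0.45% of Fairlane Holdings Ltd.
Chain via Redpoint Trust → Orion Realty LP → Talon Partners LP (R3): 95% × 70% × 30% × 60% = 11.97% of Fairlane Holdings Ltd.
Direct interest in Fairlane Holdings Ltd: 6%.
Aggregating (R2): 0.45% + 11.97% + 6% = 18.42%.

18.42%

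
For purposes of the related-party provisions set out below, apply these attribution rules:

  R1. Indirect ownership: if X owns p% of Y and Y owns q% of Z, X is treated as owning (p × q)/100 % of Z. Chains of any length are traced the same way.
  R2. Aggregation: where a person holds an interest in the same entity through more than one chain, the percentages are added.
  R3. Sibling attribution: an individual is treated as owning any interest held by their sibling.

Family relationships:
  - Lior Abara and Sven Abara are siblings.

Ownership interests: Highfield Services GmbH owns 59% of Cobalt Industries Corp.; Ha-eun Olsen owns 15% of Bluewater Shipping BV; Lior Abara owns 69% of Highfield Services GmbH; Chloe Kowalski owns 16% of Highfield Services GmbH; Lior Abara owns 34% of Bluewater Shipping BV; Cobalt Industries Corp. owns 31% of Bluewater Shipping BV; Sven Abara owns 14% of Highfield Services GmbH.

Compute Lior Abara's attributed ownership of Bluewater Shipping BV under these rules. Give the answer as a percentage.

49.1807%

By sibling attribution (R3), Lior Abara is treated as also owning Sven Abara's interest in Highfield Services GmbH, giving 69% + 14% = 83%.
Chain via Highfield Services GmbH → Cobalt Industries Corp. (R1): 83% × 59% × 31% = 15.1807% of Bluewater Shipping BV.
Direct interest in Bluewater Shipping BV: 34%.
Aggregating (R2): 15.1807% + 34% = 49.1807%.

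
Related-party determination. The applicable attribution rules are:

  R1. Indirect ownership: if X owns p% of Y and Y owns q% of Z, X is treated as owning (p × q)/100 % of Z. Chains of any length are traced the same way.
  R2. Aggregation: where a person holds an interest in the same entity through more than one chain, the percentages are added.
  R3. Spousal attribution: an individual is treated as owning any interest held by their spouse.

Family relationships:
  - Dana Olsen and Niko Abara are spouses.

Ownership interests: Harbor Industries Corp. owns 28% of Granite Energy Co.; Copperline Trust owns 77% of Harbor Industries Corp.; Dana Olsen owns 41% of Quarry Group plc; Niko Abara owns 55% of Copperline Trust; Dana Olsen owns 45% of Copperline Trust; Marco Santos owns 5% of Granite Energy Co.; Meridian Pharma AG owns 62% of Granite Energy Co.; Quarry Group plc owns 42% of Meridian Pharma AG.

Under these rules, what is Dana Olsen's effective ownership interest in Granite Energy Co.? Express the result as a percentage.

32.2364%

By spousal attribution (R3), Dana Olsen is treated as also owning Niko Abara's interest in Copperline Trust, giving 45% + 55% = 100%.
Chain via Copperline Trust → Harbor Industries Corp. (R1): 100% × 77% × 28% = 21.56% of Granite Energy Co.
Chain via Quarry Group plc → Meridian Pharma AG (R1): 41% × 42% × 62% = 10.6764% of Granite Energy Co.
Aggregating (R2): 21.56% + 10.6764% = 32.2364%.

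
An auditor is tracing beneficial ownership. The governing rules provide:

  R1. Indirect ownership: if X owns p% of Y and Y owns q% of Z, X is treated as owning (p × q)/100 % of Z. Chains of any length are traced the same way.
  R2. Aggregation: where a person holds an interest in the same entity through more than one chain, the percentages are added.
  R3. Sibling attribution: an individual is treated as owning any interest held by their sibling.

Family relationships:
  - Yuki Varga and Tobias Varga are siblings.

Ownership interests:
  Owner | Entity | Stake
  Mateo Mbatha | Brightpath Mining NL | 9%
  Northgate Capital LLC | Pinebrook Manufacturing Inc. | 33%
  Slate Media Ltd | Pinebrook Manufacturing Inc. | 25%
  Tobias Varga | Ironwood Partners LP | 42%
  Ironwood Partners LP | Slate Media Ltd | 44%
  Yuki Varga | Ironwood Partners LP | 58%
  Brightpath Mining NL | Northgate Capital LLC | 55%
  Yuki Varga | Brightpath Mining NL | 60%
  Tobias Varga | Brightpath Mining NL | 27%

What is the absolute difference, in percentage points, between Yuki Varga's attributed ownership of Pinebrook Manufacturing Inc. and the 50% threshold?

By sibling attribution (R3), Yuki Varga is treated as also owning Tobias Varga's interest in Brightpath Mining NL, giving 60% + 27% = 87%.
By sibling attribution (R3), Yuki Varga is treated as also owning Tobias Varga's interest in Ironwood Partners LP, giving 58% + 42% = 100%.
Chain via Brightpath Mining NL → Northgate Capital LLC (R1): 87% × 55% × 33% = 15.7905% of Pinebrook Manufacturing Inc.
Chain via Ironwood Partners LP → Slate Media Ltd (R1): 100% × 44% × 25% = 11% of Pinebrook Manufacturing Inc.
Aggregating (R2): 15.7905% + 11% = 26.7905%.
26.7905% falls short of the 50% threshold by 23.2095 percentage points.

23.2095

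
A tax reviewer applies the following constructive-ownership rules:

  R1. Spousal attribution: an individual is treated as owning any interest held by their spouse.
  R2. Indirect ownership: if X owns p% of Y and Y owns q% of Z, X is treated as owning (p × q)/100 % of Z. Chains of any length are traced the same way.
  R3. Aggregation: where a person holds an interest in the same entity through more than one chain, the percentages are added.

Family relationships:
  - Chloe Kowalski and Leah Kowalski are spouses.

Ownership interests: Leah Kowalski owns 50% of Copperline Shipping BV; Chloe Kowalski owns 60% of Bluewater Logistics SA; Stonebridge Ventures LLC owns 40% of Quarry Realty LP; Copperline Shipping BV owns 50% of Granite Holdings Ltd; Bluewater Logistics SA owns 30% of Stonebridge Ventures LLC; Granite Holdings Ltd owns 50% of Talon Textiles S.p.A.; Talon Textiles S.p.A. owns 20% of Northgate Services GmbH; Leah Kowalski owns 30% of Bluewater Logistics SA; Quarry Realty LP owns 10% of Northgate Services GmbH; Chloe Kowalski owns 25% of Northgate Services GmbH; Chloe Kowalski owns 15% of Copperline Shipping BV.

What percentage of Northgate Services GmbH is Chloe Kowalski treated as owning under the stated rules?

29.33%

By spousal attribution (R1), Chloe Kowalski is treated as also owning Leah Kowalski's interest in Copperline Shipping BV, giving 15% + 50% = 65%.
By spousal attribution (R1), Chloe Kowalski is treated as also owning Leah Kowalski's interest in Bluewater Logistics SA, giving 60% + 30% = 90%.
Chain via Copperline Shipping BV → Granite Holdings Ltd → Talon Textiles S.p.A. (R2): 65% × 50% × 50% × 20% = 3.25% of Northgate Services GmbH.
Chain via Bluewater Logistics SA → Stonebridge Ventures LLC → Quarry Realty LP (R2): 90% × 30% × 40% × 10% = 1.08% of Northgate Services GmbH.
Direct interest in Northgate Services GmbH: 25%.
Aggregating (R3): 3.25% + 1.08% + 25% = 29.33%.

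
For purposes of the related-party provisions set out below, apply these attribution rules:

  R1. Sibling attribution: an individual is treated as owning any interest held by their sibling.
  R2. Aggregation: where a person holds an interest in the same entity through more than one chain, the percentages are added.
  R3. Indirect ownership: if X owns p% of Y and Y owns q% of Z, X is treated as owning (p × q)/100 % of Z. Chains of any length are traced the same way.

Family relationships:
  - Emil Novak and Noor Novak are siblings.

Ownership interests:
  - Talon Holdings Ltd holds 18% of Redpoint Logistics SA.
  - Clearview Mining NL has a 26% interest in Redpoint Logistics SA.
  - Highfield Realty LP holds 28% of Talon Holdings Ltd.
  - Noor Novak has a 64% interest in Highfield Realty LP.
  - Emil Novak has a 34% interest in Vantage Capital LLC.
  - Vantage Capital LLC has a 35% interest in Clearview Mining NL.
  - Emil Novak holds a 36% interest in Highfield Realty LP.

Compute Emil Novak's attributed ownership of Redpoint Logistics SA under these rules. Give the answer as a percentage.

By sibling attribution (R1), Emil Novak is treated as also owning Noor Novak's interest in Highfield Realty LP, giving 36% + 64% = 100%.
Chain via Vantage Capital LLC → Clearview Mining NL (R3): 34% × 35% × 26% = 3.094% of Redpoint Logistics SA.
Chain via Highfield Realty LP → Talon Holdings Ltd (R3): 100% × 28% × 18% = 5.04% of Redpoint Logistics SA.
Aggregating (R2): 3.094% + 5.04% = 8.134%.

8.134%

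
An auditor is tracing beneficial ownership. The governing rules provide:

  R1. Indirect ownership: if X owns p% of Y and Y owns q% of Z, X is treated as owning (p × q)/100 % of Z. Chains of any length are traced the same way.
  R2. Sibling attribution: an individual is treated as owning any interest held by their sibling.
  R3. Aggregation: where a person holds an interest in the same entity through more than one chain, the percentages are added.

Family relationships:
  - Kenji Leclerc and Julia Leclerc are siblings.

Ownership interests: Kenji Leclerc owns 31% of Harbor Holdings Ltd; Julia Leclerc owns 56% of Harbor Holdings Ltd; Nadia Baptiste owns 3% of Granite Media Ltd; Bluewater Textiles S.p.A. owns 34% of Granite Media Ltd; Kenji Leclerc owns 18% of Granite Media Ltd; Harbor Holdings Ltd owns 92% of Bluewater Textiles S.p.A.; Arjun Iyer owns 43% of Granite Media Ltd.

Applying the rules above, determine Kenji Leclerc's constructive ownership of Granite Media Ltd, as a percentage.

By sibling attribution (R2), Kenji Leclerc is treated as also owning Julia Leclerc's interest in Harbor Holdings Ltd, giving 31% + 56% = 87%.
Chain via Harbor Holdings Ltd → Bluewater Textiles S.p.A. (R1): 87% × 92% × 34% = 27.2136% of Granite Media Ltd.
Direct interest in Granite Media Ltd: 18%.
Aggregating (R3): 27.2136% + 18% = 45.2136%.

45.2136%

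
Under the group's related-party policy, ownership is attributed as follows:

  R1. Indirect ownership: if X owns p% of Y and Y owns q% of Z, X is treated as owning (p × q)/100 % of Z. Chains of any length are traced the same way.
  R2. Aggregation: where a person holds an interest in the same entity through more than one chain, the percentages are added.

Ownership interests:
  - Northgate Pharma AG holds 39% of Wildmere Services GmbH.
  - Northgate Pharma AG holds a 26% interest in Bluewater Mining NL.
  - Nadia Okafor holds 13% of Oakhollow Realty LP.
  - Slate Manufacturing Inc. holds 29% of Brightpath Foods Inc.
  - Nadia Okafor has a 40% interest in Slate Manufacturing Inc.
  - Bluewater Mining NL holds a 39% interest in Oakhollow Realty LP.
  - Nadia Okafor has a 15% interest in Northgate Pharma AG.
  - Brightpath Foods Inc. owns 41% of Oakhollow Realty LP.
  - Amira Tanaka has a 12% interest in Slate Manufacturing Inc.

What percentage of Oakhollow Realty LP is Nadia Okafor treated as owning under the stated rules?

19.277%

Chain via Slate Manufacturing Inc. → Brightpath Foods Inc. (R1): 40% × 29% × 41% = 4.756% of Oakhollow Realty LP.
Chain via Northgate Pharma AG → Bluewater Mining NL (R1): 15% × 26% × 39% = 1.521% of Oakhollow Realty LP.
Direct interest in Oakhollow Realty LP: 13%.
Aggregating (R2): 4.756% + 1.521% + 13% = 19.277%.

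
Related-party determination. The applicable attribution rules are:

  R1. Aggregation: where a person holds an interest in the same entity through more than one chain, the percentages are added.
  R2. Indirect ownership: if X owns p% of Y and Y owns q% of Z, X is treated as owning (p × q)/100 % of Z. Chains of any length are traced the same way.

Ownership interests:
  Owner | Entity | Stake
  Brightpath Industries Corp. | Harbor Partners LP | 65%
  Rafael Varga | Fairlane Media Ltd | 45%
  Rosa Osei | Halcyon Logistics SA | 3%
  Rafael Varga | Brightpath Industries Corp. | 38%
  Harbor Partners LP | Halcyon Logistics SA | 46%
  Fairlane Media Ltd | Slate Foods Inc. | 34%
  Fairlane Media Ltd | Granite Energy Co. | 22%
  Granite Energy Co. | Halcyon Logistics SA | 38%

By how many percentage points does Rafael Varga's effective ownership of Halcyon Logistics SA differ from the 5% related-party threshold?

Chain via Brightpath Industries Corp. → Harbor Partners LP (R2): 38% × 65% × 46% = 11.362% of Halcyon Logistics SA.
Chain via Fairlane Media Ltd → Granite Energy Co. (R2): 45% × 22% × 38% = 3.762% of Halcyon Logistics SA.
Aggregating (R1): 11.362% + 3.762% = 15.124%.
15.124% exceeds the 5% threshold by 10.124 percentage points.

10.124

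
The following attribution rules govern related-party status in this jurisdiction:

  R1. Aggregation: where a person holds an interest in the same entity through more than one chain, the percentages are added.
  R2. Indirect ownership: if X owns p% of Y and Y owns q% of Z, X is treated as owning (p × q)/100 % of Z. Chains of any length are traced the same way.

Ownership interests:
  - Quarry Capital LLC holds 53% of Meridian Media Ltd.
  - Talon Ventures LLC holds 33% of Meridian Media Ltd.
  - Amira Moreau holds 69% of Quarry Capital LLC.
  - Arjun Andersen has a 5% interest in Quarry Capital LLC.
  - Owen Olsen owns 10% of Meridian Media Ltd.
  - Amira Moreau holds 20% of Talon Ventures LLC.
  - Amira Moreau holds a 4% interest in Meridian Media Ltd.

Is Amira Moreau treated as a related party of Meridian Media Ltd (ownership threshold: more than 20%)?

Yes

Chain via Talon Ventures LLC (R2): 20% × 33% = 6.6% of Meridian Media Ltd.
Chain via Quarry Capital LLC (R2): 69% × 53% = 36.57% of Meridian Media Ltd.
Direct interest in Meridian Media Ltd: 4%.
Aggregating (R1): 6.6% + 36.57% + 4% = 47.17%.
47.17% exceeds the 20% threshold, so Amira is a related party to Meridian Media Ltd.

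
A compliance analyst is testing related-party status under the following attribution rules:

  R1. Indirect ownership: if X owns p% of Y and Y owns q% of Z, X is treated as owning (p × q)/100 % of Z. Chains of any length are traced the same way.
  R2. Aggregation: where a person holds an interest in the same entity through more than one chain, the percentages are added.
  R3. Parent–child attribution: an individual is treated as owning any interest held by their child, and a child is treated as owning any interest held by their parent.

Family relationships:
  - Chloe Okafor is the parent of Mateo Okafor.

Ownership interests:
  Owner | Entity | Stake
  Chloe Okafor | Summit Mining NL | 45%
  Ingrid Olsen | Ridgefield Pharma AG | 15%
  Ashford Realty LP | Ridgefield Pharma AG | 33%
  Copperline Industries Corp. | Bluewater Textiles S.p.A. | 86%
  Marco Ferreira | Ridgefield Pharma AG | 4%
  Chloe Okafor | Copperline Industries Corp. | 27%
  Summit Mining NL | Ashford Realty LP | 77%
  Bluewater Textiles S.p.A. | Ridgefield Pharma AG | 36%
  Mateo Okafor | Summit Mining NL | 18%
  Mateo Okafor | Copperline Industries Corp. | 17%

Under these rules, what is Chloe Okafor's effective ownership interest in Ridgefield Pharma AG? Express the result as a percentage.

By parent–child attribution (R3), Chloe Okafor is treated as also owning Mateo Okafor's interest in Summit Mining NL, giving 45% + 18% = 63%.
By parent–child attribution (R3), Chloe Okafor is treated as also owning Mateo Okafor's interest in Copperline Industries Corp, giving 27% + 17% = 44%.
Chain via Summit Mining NL → Ashford Realty LP (R1): 63% × 77% × 33% = 16.0083% of Ridgefield Pharma AG.
Chain via Copperline Industries Corp. → Bluewater Textiles S.p.A. (R1): 44% × 86% × 36% = 13.6224% of Ridgefield Pharma AG.
Aggregating (R2): 16.0083% + 13.6224% = 29.6307%.

29.6307%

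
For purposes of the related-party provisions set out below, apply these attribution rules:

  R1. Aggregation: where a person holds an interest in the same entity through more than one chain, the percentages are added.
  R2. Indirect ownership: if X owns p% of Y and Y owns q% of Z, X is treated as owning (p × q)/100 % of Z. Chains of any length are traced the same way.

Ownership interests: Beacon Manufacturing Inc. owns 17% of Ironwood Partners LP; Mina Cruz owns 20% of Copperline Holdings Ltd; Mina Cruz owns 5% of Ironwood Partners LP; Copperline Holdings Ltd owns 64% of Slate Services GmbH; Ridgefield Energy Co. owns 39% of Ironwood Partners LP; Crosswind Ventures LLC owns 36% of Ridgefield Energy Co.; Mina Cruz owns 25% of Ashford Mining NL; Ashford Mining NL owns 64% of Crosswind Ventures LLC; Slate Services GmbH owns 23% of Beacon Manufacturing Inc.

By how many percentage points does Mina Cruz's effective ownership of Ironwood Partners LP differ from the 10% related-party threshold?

2.25312

Chain via Copperline Holdings Ltd → Slate Services GmbH → Beacon Manufacturing Inc. (R2): 20% × 64% × 23% × 17% = 0.50048% of Ironwood Partners LP.
Chain via Ashford Mining NL → Crosswind Ventures LLC → Ridgefield Energy Co. (R2): 25% × 64% × 36% × 39% = 2.2464% of Ironwood Partners LP.
Direct interest in Ironwood Partners LP: 5%.
Aggregating (R1): 0.50048% + 2.2464% + 5% = 7.74688%.
7.74688% falls short of the 10% threshold by 2.25312 percentage points.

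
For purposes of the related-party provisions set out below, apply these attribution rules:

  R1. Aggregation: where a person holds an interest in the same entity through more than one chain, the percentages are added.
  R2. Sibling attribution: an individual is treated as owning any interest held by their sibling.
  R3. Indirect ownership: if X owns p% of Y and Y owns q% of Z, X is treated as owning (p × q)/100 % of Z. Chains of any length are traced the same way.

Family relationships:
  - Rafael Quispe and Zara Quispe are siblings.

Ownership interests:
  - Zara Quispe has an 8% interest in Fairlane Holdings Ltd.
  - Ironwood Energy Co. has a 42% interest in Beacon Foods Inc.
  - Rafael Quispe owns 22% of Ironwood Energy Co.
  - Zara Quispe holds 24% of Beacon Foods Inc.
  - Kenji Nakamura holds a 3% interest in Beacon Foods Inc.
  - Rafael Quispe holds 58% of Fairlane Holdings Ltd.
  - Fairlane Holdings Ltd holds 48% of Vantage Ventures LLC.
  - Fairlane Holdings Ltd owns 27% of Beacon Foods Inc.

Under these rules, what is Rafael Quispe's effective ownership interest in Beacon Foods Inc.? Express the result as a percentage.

By sibling attribution (R2), Rafael Quispe is treated as also owning Zara Quispe's interest in Fairlane Holdings Ltd, giving 58% + 8% = 66%.
By sibling attribution (R2), Rafael Quispe is treated as owning Zara Quispe's 24% interest in Beacon Foods Inc.
Chain via Fairlane Holdings Ltd (R3): 66% × 27% = 17.82% of Beacon Foods Inc.
Chain via Ironwood Energy Co. (R3): 22% × 42% = 9.24% of Beacon Foods Inc.
Direct interest in Beacon Foods Inc: 24%.
Aggregating (R1): 17.82% + 9.24% + 24% = 51.06%.

51.06%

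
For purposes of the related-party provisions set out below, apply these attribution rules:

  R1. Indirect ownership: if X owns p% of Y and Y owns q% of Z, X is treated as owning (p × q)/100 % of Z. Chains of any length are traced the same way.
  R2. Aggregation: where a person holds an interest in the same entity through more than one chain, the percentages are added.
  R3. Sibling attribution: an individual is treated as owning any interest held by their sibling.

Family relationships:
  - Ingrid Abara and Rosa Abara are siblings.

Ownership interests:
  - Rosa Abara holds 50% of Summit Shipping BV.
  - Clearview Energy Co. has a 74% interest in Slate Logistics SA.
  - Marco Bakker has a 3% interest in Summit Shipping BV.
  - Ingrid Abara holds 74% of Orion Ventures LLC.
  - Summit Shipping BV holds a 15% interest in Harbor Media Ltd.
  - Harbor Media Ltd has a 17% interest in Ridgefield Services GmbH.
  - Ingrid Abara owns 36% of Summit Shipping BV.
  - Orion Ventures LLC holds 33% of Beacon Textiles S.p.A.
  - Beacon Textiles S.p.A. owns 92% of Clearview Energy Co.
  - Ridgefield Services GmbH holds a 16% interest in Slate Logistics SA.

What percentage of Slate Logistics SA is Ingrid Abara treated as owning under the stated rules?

By sibling attribution (R3), Ingrid Abara is treated as also owning Rosa Abara's interest in Summit Shipping BV, giving 36% + 50% = 86%.
Chain via Summit Shipping BV → Harbor Media Ltd → Ridgefield Services GmbH (R1): 86% × 15% × 17% × 16% = 0.35088% of Slate Logistics SA.
Chain via Orion Ventures LLC → Beacon Textiles S.p.A. → Clearview Energy Co. (R1): 74% × 33% × 92% × 74% = 16.625136% of Slate Logistics SA.
Aggregating (R2): 0.35088% + 16.625136% = 16.976016%.

16.976016%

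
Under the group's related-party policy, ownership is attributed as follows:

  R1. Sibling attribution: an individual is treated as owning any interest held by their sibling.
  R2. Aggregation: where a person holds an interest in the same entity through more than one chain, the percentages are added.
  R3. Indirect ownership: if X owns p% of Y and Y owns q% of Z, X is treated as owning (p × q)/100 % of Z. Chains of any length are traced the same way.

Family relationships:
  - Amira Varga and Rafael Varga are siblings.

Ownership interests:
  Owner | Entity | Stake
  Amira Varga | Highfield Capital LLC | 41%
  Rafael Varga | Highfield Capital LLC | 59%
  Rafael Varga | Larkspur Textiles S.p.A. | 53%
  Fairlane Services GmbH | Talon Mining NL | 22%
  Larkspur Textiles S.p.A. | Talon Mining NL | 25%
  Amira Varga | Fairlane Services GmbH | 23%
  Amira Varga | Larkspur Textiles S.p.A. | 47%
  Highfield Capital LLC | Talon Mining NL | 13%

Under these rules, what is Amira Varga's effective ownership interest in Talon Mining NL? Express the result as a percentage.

43.06%

By sibling attribution (R1), Amira Varga is treated as also owning Rafael Varga's interest in Highfield Capital LLC, giving 41% + 59% = 100%.
By sibling attribution (R1), Amira Varga is treated as also owning Rafael Varga's interest in Larkspur Textiles S.p.A, giving 47% + 53% = 100%.
Chain via Highfield Capital LLC (R3): 100% × 13% = 13% of Talon Mining NL.
Chain via Larkspur Textiles S.p.A. (R3): 100% × 25% = 25% of Talon Mining NL.
Chain via Fairlane Services GmbH (R3): 23% × 22% = 5.06% of Talon Mining NL.
Aggregating (R2): 13% + 25% + 5.06% = 43.06%.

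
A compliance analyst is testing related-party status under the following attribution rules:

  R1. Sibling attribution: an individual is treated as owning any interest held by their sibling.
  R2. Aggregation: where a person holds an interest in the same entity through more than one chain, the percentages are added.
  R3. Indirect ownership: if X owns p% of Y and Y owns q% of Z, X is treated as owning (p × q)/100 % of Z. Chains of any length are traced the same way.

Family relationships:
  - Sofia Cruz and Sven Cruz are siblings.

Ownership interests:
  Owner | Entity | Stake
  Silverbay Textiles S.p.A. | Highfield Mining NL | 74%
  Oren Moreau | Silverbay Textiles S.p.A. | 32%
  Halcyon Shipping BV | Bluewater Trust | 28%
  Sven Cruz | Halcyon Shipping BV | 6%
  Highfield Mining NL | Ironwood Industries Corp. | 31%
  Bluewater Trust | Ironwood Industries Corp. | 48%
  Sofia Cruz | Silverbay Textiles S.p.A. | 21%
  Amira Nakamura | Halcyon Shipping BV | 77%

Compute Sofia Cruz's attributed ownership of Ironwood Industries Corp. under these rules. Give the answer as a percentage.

By sibling attribution (R1), Sofia Cruz is treated as owning Sven Cruz's 6% interest in Halcyon Shipping BV.
Chain via Silverbay Textiles S.p.A. → Highfield Mining NL (R3): 21% × 74% × 31% = 4.8174% of Ironwood Industries Corp.
Chain via Halcyon Shipping BV → Bluewater Trust (R3): 6% × 28% × 48% = 0.8064% of Ironwood Industries Corp.
Aggregating (R2): 4.8174% + 0.8064% = 5.6238%.

5.6238%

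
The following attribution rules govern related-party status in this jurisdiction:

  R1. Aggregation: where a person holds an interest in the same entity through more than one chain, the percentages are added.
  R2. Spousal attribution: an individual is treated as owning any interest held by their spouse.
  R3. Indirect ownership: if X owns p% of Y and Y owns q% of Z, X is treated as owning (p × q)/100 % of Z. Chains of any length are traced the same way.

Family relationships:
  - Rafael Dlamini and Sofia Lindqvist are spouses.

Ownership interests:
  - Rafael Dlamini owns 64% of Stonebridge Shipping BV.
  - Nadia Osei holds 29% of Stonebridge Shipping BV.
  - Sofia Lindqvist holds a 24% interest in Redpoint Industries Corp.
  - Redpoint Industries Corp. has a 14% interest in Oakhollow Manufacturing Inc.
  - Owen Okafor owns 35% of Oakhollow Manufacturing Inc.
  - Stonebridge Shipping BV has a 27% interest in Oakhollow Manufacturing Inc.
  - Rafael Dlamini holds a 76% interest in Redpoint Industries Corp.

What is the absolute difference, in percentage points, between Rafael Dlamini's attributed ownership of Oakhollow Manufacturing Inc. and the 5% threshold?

26.28

By spousal attribution (R2), Rafael Dlamini is treated as also owning Sofia Lindqvist's interest in Redpoint Industries Corp, giving 76% + 24% = 100%.
Chain via Redpoint Industries Corp. (R3): 100% × 14% = 14% of Oakhollow Manufacturing Inc.
Chain via Stonebridge Shipping BV (R3): 64% × 27% = 17.28% of Oakhollow Manufacturing Inc.
Aggregating (R1): 14% + 17.28% = 31.28%.
31.28% exceeds the 5% threshold by 26.28 percentage points.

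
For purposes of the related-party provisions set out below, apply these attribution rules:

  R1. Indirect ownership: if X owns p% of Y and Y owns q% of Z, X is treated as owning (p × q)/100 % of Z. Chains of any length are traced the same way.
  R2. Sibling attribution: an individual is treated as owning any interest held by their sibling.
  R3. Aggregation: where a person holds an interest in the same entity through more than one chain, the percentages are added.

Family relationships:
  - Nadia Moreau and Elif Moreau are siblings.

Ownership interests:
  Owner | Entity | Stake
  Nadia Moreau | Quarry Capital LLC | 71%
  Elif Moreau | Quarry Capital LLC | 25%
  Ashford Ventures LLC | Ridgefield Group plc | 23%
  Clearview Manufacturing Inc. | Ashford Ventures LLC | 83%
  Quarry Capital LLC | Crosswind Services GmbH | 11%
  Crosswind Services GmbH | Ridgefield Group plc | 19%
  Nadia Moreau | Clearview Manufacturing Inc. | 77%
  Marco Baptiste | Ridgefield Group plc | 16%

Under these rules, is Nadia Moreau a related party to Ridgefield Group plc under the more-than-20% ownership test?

By sibling attribution (R2), Nadia Moreau is treated as also owning Elif Moreau's interest in Quarry Capital LLC, giving 71% + 25% = 96%.
Chain via Clearview Manufacturing Inc. → Ashford Ventures LLC (R1): 77% × 83% × 23% = 14.6993% of Ridgefield Group plc.
Chain via Quarry Capital LLC → Crosswind Services GmbH (R1): 96% × 11% × 19% = 2.0064% of Ridgefield Group plc.
Aggregating (R3): 14.6993% + 2.0064% = 16.7057%.
16.7057% does not exceed the 20% threshold, so Nadia is not a related party to Ridgefield Group plc.

No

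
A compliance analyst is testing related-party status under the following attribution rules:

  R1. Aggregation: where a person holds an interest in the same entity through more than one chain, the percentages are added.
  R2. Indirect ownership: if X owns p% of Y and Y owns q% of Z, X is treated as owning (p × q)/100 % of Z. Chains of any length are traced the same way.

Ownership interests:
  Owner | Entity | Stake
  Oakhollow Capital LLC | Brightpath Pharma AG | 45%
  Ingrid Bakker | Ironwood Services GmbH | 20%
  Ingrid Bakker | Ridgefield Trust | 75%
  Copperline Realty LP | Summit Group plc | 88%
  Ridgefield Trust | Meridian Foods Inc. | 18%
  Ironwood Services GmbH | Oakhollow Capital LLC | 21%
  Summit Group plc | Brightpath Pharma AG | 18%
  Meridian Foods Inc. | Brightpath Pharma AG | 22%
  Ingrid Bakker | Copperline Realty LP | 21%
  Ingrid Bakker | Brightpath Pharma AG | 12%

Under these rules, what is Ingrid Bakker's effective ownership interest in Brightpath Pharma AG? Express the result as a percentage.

20.1864%

Chain via Ridgefield Trust → Meridian Foods Inc. (R2): 75% × 18% × 22% = 2.97% of Brightpath Pharma AG.
Chain via Ironwood Services GmbH → Oakhollow Capital LLC (R2): 20% × 21% × 45% = 1.89% of Brightpath Pharma AG.
Chain via Copperline Realty LP → Summit Group plc (R2): 21% × 88% × 18% = 3.3264% of Brightpath Pharma AG.
Direct interest in Brightpath Pharma AG: 12%.
Aggregating (R1): 2.97% + 1.89% + 3.3264% + 12% = 20.1864%.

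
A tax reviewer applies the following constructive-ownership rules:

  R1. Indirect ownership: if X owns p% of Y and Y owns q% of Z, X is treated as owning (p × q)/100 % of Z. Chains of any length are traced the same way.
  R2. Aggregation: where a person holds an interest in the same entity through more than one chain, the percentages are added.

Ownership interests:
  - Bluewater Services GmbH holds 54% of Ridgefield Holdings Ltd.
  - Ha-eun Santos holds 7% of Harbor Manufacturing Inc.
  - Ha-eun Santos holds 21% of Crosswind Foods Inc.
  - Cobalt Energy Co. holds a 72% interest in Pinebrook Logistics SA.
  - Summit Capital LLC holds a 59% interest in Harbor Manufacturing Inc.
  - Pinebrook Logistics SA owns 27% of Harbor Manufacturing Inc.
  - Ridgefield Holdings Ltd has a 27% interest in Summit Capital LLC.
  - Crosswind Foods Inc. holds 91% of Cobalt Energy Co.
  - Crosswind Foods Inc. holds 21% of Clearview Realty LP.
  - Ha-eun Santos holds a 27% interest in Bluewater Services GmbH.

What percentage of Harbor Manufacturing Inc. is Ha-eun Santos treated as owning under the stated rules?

Chain via Crosswind Foods Inc. → Cobalt Energy Co. → Pinebrook Logistics SA (R1): 21% × 91% × 72% × 27% = 3.714984% of Harbor Manufacturing Inc.
Chain via Bluewater Services GmbH → Ridgefield Holdings Ltd → Summit Capital LLC (R1): 27% × 54% × 27% × 59% = 2.322594% of Harbor Manufacturing Inc.
Direct interest in Harbor Manufacturing Inc: 7%.
Aggregating (R2): 3.714984% + 2.322594% + 7% = 13.037578%.

13.037578%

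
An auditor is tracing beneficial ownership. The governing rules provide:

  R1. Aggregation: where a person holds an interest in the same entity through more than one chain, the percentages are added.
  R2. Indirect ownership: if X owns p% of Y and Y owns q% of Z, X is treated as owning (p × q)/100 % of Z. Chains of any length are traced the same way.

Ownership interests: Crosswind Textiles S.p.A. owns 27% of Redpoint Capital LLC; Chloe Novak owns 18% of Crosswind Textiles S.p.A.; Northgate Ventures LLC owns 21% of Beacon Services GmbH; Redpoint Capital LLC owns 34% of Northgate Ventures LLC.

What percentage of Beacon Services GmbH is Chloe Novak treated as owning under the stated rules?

0.347004%

Chain via Crosswind Textiles S.p.A. → Redpoint Capital LLC → Northgate Ventures LLC (R2): 18% × 27% × 34% × 21% = 0.347004% of Beacon Services GmbH.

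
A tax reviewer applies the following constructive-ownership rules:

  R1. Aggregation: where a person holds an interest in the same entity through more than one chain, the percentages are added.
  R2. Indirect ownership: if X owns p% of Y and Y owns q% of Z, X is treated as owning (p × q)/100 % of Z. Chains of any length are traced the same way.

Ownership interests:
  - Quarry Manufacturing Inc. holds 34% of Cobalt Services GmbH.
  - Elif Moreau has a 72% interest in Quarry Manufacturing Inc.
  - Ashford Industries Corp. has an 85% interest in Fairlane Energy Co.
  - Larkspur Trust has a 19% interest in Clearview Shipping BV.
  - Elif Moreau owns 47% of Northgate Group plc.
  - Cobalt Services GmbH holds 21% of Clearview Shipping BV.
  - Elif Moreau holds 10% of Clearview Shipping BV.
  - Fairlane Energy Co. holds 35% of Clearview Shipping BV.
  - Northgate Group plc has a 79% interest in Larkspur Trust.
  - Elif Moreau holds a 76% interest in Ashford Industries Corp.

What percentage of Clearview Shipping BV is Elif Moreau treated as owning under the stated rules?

Chain via Ashford Industries Corp. → Fairlane Energy Co. (R2): 76% × 85% × 35% = 22.61% of Clearview Shipping BV.
Chain via Northgate Group plc → Larkspur Trust (R2): 47% × 79% × 19% = 7.0547% of Clearview Shipping BV.
Chain via Quarry Manufacturing Inc. → Cobalt Services GmbH (R2): 72% × 34% × 21% = 5.1408% of Clearview Shipping BV.
Direct interest in Clearview Shipping BV: 10%.
Aggregating (R1): 22.61% + 7.0547% + 5.1408% + 10% = 44.8055%.

44.8055%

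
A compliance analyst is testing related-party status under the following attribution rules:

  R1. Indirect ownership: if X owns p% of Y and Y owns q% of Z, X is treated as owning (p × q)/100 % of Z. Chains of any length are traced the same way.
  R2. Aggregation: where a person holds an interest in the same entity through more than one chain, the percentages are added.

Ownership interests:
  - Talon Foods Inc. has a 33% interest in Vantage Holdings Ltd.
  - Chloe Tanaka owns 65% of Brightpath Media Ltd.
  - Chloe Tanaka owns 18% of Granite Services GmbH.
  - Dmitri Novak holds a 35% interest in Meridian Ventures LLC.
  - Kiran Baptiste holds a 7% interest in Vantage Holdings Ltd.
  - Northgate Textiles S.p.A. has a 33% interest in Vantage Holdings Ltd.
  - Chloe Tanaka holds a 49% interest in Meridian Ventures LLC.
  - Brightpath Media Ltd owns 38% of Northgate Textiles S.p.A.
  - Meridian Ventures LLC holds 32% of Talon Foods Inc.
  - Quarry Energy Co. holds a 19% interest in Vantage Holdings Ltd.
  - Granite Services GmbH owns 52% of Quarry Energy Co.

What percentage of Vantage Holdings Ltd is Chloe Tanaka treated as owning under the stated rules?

Chain via Granite Services GmbH → Quarry Energy Co. (R1): 18% × 52% × 19% = 1.7784% of Vantage Holdings Ltd.
Chain via Brightpath Media Ltd → Northgate Textiles S.p.A. (R1): 65% × 38% × 33% = 8.151% of Vantage Holdings Ltd.
Chain via Meridian Ventures LLC → Talon Foods Inc. (R1): 49% × 32% × 33% = 5.1744% of Vantage Holdings Ltd.
Aggregating (R2): 1.7784% + 8.151% + 5.1744% = 15.1038%.

15.1038%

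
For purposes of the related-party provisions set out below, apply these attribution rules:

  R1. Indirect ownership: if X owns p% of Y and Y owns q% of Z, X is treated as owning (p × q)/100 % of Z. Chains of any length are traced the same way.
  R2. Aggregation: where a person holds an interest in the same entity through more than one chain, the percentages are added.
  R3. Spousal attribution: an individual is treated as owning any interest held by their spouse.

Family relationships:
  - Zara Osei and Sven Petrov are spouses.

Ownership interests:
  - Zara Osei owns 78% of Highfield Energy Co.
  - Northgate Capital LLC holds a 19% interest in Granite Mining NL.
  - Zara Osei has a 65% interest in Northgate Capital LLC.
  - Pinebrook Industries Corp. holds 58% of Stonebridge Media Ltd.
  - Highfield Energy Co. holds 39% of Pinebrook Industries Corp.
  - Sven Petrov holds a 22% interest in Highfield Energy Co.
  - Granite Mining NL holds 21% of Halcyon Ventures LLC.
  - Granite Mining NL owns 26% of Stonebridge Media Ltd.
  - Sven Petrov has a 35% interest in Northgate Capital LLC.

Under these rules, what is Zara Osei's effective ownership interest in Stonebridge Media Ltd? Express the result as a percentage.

27.56%

By spousal attribution (R3), Zara Osei is treated as also owning Sven Petrov's interest in Highfield Energy Co, giving 78% + 22% = 100%.
By spousal attribution (R3), Zara Osei is treated as also owning Sven Petrov's interest in Northgate Capital LLC, giving 65% + 35% = 100%.
Chain via Highfield Energy Co. → Pinebrook Industries Corp. (R1): 100% × 39% × 58% = 22.62% of Stonebridge Media Ltd.
Chain via Northgate Capital LLC → Granite Mining NL (R1): 100% × 19% × 26% = 4.94% of Stonebridge Media Ltd.
Aggregating (R2): 22.62% + 4.94% = 27.56%.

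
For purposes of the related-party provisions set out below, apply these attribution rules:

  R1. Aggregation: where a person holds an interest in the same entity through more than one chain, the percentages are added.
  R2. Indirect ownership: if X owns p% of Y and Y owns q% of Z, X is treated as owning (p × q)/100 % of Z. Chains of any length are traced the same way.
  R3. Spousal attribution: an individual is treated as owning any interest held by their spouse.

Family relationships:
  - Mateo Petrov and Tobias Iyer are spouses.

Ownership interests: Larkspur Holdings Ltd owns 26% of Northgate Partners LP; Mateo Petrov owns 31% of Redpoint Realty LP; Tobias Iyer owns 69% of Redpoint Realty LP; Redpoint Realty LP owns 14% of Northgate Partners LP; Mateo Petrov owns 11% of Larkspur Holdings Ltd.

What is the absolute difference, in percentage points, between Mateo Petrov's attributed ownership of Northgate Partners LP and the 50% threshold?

33.14

By spousal attribution (R3), Mateo Petrov is treated as also owning Tobias Iyer's interest in Redpoint Realty LP, giving 31% + 69% = 100%.
Chain via Larkspur Holdings Ltd (R2): 11% × 26% = 2.86% of Northgate Partners LP.
Chain via Redpoint Realty LP (R2): 100% × 14% = 14% of Northgate Partners LP.
Aggregating (R1): 2.86% + 14% = 16.86%.
16.86% falls short of the 50% threshold by 33.14 percentage points.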